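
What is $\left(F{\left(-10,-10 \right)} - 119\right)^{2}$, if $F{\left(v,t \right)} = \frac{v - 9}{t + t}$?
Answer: $\frac{5574321}{400} \approx 13936.0$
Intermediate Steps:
$F{\left(v,t \right)} = \frac{-9 + v}{2 t}$
$\left(F{\left(-10,-10 \right)} - 119\right)^{2} = \left(\frac{-9 - 10}{2 \left(-10\right)} - 119\right)^{2} = \left(\frac{1}{2} \left(- \frac{1}{10}\right) \left(-19\right) - 119\right)^{2} = \left(\frac{19}{20} - 119\right)^{2} = \left(- \frac{2361}{20}\right)^{2} = \frac{5574321}{400}$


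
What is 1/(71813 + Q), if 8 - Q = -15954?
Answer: 1/87775 ≈ 1.1393e-5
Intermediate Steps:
Q = 15962 (Q = 8 - 1*(-15954) = 8 + 15954 = 15962)
1/(71813 + Q) = 1/(71813 + 15962) = 1/87775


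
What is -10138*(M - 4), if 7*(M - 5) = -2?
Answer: -50690/7 ≈ -7241.4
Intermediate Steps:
M = 33/7 (M = 5 + (1/7)*(-2) = 5 - 2/7 = 33/7 ≈ 4.7143)
-10138*(M - 4) = -10138*(33/7 - 4) = -50690/7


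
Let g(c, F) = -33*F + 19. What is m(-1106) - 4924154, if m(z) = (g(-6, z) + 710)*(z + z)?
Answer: -87270278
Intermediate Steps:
g(c, F) = 19 - 33*F
m(z) = 2*z*(729 - 33*z) (m(z) = ((19 - 33*z) + 710)*(z + z) = (729 - 33*z)*(2*z) = 2*z*(729 - 33*z))
m(-1106) - 4924154 = 6*(-1106)*(243 - 11*(-1106)) - 4924154 = 6*(-1106)*(243 + 12166) - 4924154 = 6*(-1106)*12409 - 4924154 = -82346124 - 4924154 = -87270278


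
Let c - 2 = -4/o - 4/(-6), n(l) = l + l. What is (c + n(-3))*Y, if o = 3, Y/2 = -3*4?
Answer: 112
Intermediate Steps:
Y = -24 (Y = 2*(-3*4) = 2*(-12) = -24)
n(l) = 2*l
c = 4/3 (c = 2 + (-4/3 - 4/(-6)) = 2 + (-4*⅓ - 4*(-⅙)) = 2 + (-4/3 + ⅔) = 2 - ⅔ = 4/3 ≈ 1.3333)
(c + n(-3))*Y = (4/3 + 2*(-3))*(-24) = (4/3 - 6)*(-24) = -14/3*(-24) = 112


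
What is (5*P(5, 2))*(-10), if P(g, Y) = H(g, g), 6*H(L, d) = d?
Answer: -125/3 ≈ -41.667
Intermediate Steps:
H(L, d) = d/6
P(g, Y) = g/6
(5*P(5, 2))*(-10) = (5*((⅙)*5))*(-10) = (5*(⅚))*(-10) = (25/6)*(-10) = -125/3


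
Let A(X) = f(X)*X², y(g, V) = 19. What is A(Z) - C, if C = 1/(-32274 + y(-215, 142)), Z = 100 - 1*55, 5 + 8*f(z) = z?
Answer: 326581876/32255 ≈ 10125.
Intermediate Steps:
f(z) = -5/8 + z/8
Z = 45 (Z = 100 - 55 = 45)
A(X) = X²*(-5/8 + X/8) (A(X) = (-5/8 + X/8)*X² = X²*(-5/8 + X/8))
C = -1/32255 (C = 1/(-32274 + 19) = 1/(-32255) = -1/32255 ≈ -3.1003e-5)
A(Z) - C = (⅛)*45²*(-5 + 45) - 1*(-1/32255) = (⅛)*2025*40 + 1/32255 = 10125 + 1/32255 = 326581876/32255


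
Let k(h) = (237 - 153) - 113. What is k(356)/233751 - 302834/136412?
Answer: -35395853141/15943220706 ≈ -2.2201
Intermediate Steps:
k(h) = -29 (k(h) = 84 - 113 = -29)
k(356)/233751 - 302834/136412 = -29/233751 - 302834/136412 = -29*1/233751 - 302834*1/136412 = -29/233751 - 151417/68206 = -35395853141/15943220706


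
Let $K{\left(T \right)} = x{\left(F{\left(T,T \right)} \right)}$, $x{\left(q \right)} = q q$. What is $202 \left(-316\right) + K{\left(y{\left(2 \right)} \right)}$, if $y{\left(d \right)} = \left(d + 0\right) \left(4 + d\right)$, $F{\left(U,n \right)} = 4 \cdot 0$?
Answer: $-63832$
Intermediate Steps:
$F{\left(U,n \right)} = 0$
$x{\left(q \right)} = q^{2}$
$y{\left(d \right)} = d \left(4 + d\right)$
$K{\left(T \right)} = 0$ ($K{\left(T \right)} = 0^{2} = 0$)
$202 \left(-316\right) + K{\left(y{\left(2 \right)} \right)} = 202 \left(-316\right) + 0 = -63832 + 0 = -63832$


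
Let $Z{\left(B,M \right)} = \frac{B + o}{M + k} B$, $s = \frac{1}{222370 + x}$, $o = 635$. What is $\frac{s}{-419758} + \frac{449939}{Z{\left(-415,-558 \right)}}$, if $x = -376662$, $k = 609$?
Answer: $- \frac{371540545202163101}{1478268002994200} \approx -251.33$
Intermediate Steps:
$s = - \frac{1}{154292}$ ($s = \frac{1}{222370 - 376662} = \frac{1}{-154292} = - \frac{1}{154292} \approx -6.4812 \cdot 10^{-6}$)
$Z{\left(B,M \right)} = \frac{B \left(635 + B\right)}{609 + M}$ ($Z{\left(B,M \right)} = \frac{B + 635}{M + 609} B = \frac{635 + B}{609 + M} B = \frac{B \left(635 + B\right)}{609 + M}$)
$\frac{s}{-419758} + \frac{449939}{Z{\left(-415,-558 \right)}} = - \frac{1}{154292 \left(-419758\right)} + \frac{449939}{\left(-415\right) \frac{1}{609 - 558} \left(635 - 415\right)} = \left(- \frac{1}{154292}\right) \left(- \frac{1}{419758}\right) + \frac{449939}{\left(-415\right) \frac{1}{51} \cdot 220} = \frac{1}{64765301336} + \frac{449939}{\left(-415\right) \frac{1}{51} \cdot 220} = \frac{1}{64765301336} + \frac{449939}{- \frac{91300}{51}} = \frac{1}{64765301336} + 449939 \left(- \frac{51}{91300}\right) = \frac{1}{64765301336} - \frac{22946889}{91300} = - \frac{371540545202163101}{1478268002994200}$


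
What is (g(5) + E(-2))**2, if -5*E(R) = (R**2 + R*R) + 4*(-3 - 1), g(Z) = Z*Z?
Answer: 17689/25 ≈ 707.56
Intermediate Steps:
g(Z) = Z**2
E(R) = 16/5 - 2*R**2/5 (E(R) = -((R**2 + R*R) + 4*(-3 - 1))/5 = -((R**2 + R**2) + 4*(-4))/5 = -(2*R**2 - 16)/5 = -(-16 + 2*R**2)/5 = 16/5 - 2*R**2/5)
(g(5) + E(-2))**2 = (5**2 + (16/5 - 2/5*(-2)**2))**2 = (25 + (16/5 - 2/5*4))**2 = (25 + (16/5 - 8/5))**2 = (25 + 8/5)**2 = (133/5)**2 = 17689/25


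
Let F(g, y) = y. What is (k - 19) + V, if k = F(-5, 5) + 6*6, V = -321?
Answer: -299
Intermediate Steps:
k = 41 (k = 5 + 6*6 = 5 + 36 = 41)
(k - 19) + V = (41 - 19) - 321 = 22 - 321 = -299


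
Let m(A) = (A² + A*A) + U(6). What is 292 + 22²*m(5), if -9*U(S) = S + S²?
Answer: 66700/3 ≈ 22233.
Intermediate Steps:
U(S) = -S/9 - S²/9 (U(S) = -(S + S²)/9 = -S/9 - S²/9)
m(A) = -14/3 + 2*A² (m(A) = (A² + A*A) - ⅑*6*(1 + 6) = (A² + A²) - ⅑*6*7 = 2*A² - 14/3 = -14/3 + 2*A²)
292 + 22²*m(5) = 292 + 22²*(-14/3 + 2*5²) = 292 + 484*(-14/3 + 2*25) = 292 + 484*(-14/3 + 50) = 292 + 484*(136/3) = 292 + 65824/3 = 66700/3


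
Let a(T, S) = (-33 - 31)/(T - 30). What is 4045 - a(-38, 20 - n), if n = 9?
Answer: 68749/17 ≈ 4044.1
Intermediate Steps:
a(T, S) = -64/(-30 + T)
4045 - a(-38, 20 - n) = 4045 - (-64)/(-30 - 38) = 4045 - (-64)/(-68) = 4045 - (-64)*(-1)/68 = 4045 - 1*16/17 = 4045 - 16/17 = 68749/17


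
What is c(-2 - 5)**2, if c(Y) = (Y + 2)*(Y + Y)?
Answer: 4900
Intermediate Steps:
c(Y) = 2*Y*(2 + Y) (c(Y) = (2 + Y)*(2*Y) = 2*Y*(2 + Y))
c(-2 - 5)**2 = (2*(-2 - 5)*(2 + (-2 - 5)))**2 = (2*(-7)*(2 - 7))**2 = (2*(-7)*(-5))**2 = 70**2 = 4900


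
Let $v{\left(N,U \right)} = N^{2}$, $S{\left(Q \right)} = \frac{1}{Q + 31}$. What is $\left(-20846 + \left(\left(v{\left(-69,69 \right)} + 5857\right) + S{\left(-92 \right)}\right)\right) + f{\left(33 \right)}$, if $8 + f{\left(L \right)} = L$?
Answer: $- \frac{622384}{61} \approx -10203.0$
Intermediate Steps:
$S{\left(Q \right)} = \frac{1}{31 + Q}$
$f{\left(L \right)} = -8 + L$
$\left(-20846 + \left(\left(v{\left(-69,69 \right)} + 5857\right) + S{\left(-92 \right)}\right)\right) + f{\left(33 \right)} = \left(-20846 + \left(\left(\left(-69\right)^{2} + 5857\right) + \frac{1}{31 - 92}\right)\right) + \left(-8 + 33\right) = \left(-20846 + \left(\left(4761 + 5857\right) + \frac{1}{-61}\right)\right) + 25 = \left(-20846 + \left(10618 - \frac{1}{61}\right)\right) + 25 = \left(-20846 + \frac{647697}{61}\right) + 25 = - \frac{623909}{61} + 25 = - \frac{622384}{61}$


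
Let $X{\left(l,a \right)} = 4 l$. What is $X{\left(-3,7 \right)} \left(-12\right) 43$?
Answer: $6192$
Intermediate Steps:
$X{\left(-3,7 \right)} \left(-12\right) 43 = 4 \left(-3\right) \left(-12\right) 43 = \left(-12\right) \left(-12\right) 43 = 144 \cdot 43 = 6192$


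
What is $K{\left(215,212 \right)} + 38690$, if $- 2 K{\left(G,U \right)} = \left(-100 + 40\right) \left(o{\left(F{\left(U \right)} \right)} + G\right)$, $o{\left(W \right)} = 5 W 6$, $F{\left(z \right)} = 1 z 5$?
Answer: $999140$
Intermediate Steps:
$F{\left(z \right)} = 5 z$ ($F{\left(z \right)} = z 5 = 5 z$)
$o{\left(W \right)} = 30 W$
$K{\left(G,U \right)} = 30 G + 4500 U$ ($K{\left(G,U \right)} = - \frac{\left(-100 + 40\right) \left(30 \cdot 5 U + G\right)}{2} = - \frac{\left(-60\right) \left(150 U + G\right)}{2} = - \frac{\left(-60\right) \left(G + 150 U\right)}{2} = - \frac{- 9000 U - 60 G}{2} = 30 G + 4500 U$)
$K{\left(215,212 \right)} + 38690 = \left(30 \cdot 215 + 4500 \cdot 212\right) + 38690 = \left(6450 + 954000\right) + 38690 = 960450 + 38690 = 999140$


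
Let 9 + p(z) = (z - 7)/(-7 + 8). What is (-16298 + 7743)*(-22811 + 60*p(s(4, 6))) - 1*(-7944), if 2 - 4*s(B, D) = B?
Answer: 203625499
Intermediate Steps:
s(B, D) = 1/2 - B/4
p(z) = -16 + z (p(z) = -9 + (z - 7)/(-7 + 8) = -9 + (-7 + z)/1 = -9 + (-7 + z)*1 = -9 + (-7 + z) = -16 + z)
(-16298 + 7743)*(-22811 + 60*p(s(4, 6))) - 1*(-7944) = (-16298 + 7743)*(-22811 + 60*(-16 + (1/2 - 1/4*4))) - 1*(-7944) = -8555*(-22811 + 60*(-16 + (1/2 - 1))) + 7944 = -8555*(-22811 + 60*(-16 - 1/2)) + 7944 = -8555*(-22811 + 60*(-33/2)) + 7944 = -8555*(-22811 - 990) + 7944 = -8555*(-23801) + 7944 = 203617555 + 7944 = 203625499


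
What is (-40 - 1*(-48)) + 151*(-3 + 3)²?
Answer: 8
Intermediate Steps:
(-40 - 1*(-48)) + 151*(-3 + 3)² = (-40 + 48) + 151*0² = 8 + 151*0 = 8 + 0 = 8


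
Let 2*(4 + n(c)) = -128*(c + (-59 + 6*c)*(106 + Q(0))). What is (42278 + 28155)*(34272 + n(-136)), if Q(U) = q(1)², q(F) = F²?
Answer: 425061182876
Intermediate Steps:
Q(U) = 1 (Q(U) = (1²)² = 1² = 1)
n(c) = 404028 - 41152*c (n(c) = -4 + (-128*(c + (-59 + 6*c)*(106 + 1)))/2 = -4 + (-128*(c + (-59 + 6*c)*107))/2 = -4 + (-128*(c + (-6313 + 642*c)))/2 = -4 + (-128*(-6313 + 643*c))/2 = -4 + (808064 - 82304*c)/2 = -4 + (404032 - 41152*c) = 404028 - 41152*c)
(42278 + 28155)*(34272 + n(-136)) = (42278 + 28155)*(34272 + (404028 - 41152*(-136))) = 70433*(34272 + (404028 + 5596672)) = 70433*(34272 + 6000700) = 70433*6034972 = 425061182876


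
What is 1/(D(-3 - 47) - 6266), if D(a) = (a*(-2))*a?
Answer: -1/11266 ≈ -8.8763e-5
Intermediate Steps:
D(a) = -2*a**2 (D(a) = (-2*a)*a = -2*a**2)
1/(D(-3 - 47) - 6266) = 1/(-2*(-3 - 47)**2 - 6266) = 1/(-2*(-50)**2 - 6266) = 1/(-2*2500 - 6266) = 1/(-5000 - 6266) = 1/(-11266) = -1/11266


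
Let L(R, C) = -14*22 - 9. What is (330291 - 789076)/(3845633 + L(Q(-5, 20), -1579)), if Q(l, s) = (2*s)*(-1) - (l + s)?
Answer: -458785/3845316 ≈ -0.11931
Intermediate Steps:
Q(l, s) = -l - 3*s (Q(l, s) = -2*s + (-l - s) = -l - 3*s)
L(R, C) = -317 (L(R, C) = -308 - 9 = -317)
(330291 - 789076)/(3845633 + L(Q(-5, 20), -1579)) = (330291 - 789076)/(3845633 - 317) = -458785/3845316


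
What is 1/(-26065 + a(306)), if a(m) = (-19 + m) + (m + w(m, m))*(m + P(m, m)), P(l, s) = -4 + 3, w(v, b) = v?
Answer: 1/160882 ≈ 6.2157e-6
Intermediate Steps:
P(l, s) = -1
a(m) = -19 + m + 2*m*(-1 + m) (a(m) = (-19 + m) + (m + m)*(m - 1) = (-19 + m) + (2*m)*(-1 + m) = (-19 + m) + 2*m*(-1 + m) = -19 + m + 2*m*(-1 + m))
1/(-26065 + a(306)) = 1/(-26065 + (-19 - 1*306 + 2*306²)) = 1/(-26065 + (-19 - 306 + 2*93636)) = 1/(-26065 + (-19 - 306 + 187272)) = 1/(-26065 + 186947) = 1/160882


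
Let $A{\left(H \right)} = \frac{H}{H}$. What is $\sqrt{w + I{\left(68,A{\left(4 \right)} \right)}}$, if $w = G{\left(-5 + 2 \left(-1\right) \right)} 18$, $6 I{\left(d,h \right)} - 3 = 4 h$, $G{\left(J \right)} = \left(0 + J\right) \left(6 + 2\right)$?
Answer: $\frac{i \sqrt{36246}}{6} \approx 31.731 i$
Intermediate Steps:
$A{\left(H \right)} = 1$
$G{\left(J \right)} = 8 J$ ($G{\left(J \right)} = J 8 = 8 J$)
$I{\left(d,h \right)} = \frac{1}{2} + \frac{2 h}{3}$ ($I{\left(d,h \right)} = \frac{1}{2} + \frac{4 h}{6} = \frac{1}{2} + \frac{2 h}{3}$)
$w = -1008$ ($w = 8 \left(-5 + 2 \left(-1\right)\right) 18 = 8 \left(-5 - 2\right) 18 = 8 \left(-7\right) 18 = \left(-56\right) 18 = -1008$)
$\sqrt{w + I{\left(68,A{\left(4 \right)} \right)}} = \sqrt{-1008 + \left(\frac{1}{2} + \frac{2}{3} \cdot 1\right)} = \sqrt{-1008 + \left(\frac{1}{2} + \frac{2}{3}\right)} = \sqrt{-1008 + \frac{7}{6}} = \sqrt{- \frac{6041}{6}} = \frac{i \sqrt{36246}}{6}$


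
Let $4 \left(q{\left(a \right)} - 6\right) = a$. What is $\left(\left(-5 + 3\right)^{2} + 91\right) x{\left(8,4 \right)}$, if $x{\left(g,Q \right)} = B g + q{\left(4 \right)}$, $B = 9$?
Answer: $7505$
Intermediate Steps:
$q{\left(a \right)} = 6 + \frac{a}{4}$
$x{\left(g,Q \right)} = 7 + 9 g$ ($x{\left(g,Q \right)} = 9 g + \left(6 + \frac{1}{4} \cdot 4\right) = 9 g + \left(6 + 1\right) = 9 g + 7 = 7 + 9 g$)
$\left(\left(-5 + 3\right)^{2} + 91\right) x{\left(8,4 \right)} = \left(\left(-5 + 3\right)^{2} + 91\right) \left(7 + 9 \cdot 8\right) = \left(\left(-2\right)^{2} + 91\right) \left(7 + 72\right) = \left(4 + 91\right) 79 = 95 \cdot 79 = 7505$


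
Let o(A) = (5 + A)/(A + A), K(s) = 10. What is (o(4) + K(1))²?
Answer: 7921/64 ≈ 123.77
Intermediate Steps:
o(A) = (5 + A)/(2*A) (o(A) = (5 + A)/((2*A)) = (5 + A)*(1/(2*A)) = (5 + A)/(2*A))
(o(4) + K(1))² = ((½)*(5 + 4)/4 + 10)² = ((½)*(¼)*9 + 10)² = (9/8 + 10)² = (89/8)² = 7921/64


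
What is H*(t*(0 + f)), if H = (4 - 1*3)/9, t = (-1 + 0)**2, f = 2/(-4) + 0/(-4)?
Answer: -1/18 ≈ -0.055556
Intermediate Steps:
f = -1/2 (f = 2*(-1/4) + 0*(-1/4) = -1/2 + 0 = -1/2 ≈ -0.50000)
t = 1 (t = (-1)**2 = 1)
H = 1/9 (H = (4 - 3)*(1/9) = 1*(1/9) = 1/9 ≈ 0.11111)
H*(t*(0 + f)) = (1*(0 - 1/2))/9 = (1*(-1/2))/9 = (1/9)*(-1/2) = -1/18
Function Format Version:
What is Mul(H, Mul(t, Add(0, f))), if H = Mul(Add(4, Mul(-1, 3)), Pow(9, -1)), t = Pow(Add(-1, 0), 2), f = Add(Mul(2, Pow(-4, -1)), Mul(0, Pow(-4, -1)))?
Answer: Rational(-1, 18) ≈ -0.055556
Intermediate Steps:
f = Rational(-1, 2) (f = Add(Mul(2, Rational(-1, 4)), Mul(0, Rational(-1, 4))) = Add(Rational(-1, 2), 0) = Rational(-1, 2) ≈ -0.50000)
t = 1 (t = Pow(-1, 2) = 1)
H = Rational(1, 9) (H = Mul(Add(4, -3), Rational(1, 9)) = Mul(1, Rational(1, 9)) = Rational(1, 9) ≈ 0.11111)
Mul(H, Mul(t, Add(0, f))) = Mul(Rational(1, 9), Mul(1, Add(0, Rational(-1, 2)))) = Mul(Rational(1, 9), Mul(1, Rational(-1, 2))) = Mul(Rational(1, 9), Rational(-1, 2)) = Rational(-1, 18)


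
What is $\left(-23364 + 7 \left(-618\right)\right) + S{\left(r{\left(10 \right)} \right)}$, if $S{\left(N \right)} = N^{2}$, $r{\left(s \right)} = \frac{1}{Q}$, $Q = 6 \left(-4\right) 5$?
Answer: $- \frac{398735999}{14400} \approx -27690.0$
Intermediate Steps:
$Q = -120$ ($Q = \left(-24\right) 5 = -120$)
$r{\left(s \right)} = - \frac{1}{120}$ ($r{\left(s \right)} = \frac{1}{-120} = - \frac{1}{120}$)
$\left(-23364 + 7 \left(-618\right)\right) + S{\left(r{\left(10 \right)} \right)} = \left(-23364 + 7 \left(-618\right)\right) + \left(- \frac{1}{120}\right)^{2} = \left(-23364 - 4326\right) + \frac{1}{14400} = -27690 + \frac{1}{14400} = - \frac{398735999}{14400}$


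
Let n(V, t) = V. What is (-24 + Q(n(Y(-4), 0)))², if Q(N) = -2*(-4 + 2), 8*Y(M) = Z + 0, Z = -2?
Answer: 400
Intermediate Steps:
Y(M) = -¼ (Y(M) = (-2 + 0)/8 = (⅛)*(-2) = -¼)
Q(N) = 4 (Q(N) = -2*(-2) = 4)
(-24 + Q(n(Y(-4), 0)))² = (-24 + 4)² = (-20)² = 400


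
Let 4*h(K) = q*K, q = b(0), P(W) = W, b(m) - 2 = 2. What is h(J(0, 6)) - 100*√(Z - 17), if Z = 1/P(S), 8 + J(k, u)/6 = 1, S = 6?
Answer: -42 - 50*I*√606/3 ≈ -42.0 - 410.28*I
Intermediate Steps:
b(m) = 4 (b(m) = 2 + 2 = 4)
J(k, u) = -42 (J(k, u) = -48 + 6*1 = -48 + 6 = -42)
q = 4
Z = ⅙ (Z = 1/6 = ⅙ ≈ 0.16667)
h(K) = K (h(K) = (4*K)/4 = K)
h(J(0, 6)) - 100*√(Z - 17) = -42 - 100*√(⅙ - 17) = -42 - 50*I*√606/3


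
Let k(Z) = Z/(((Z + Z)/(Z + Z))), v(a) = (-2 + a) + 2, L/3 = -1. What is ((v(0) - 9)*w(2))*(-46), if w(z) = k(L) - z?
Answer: -2070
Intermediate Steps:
L = -3 (L = 3*(-1) = -3)
v(a) = a
k(Z) = Z (k(Z) = Z/(((2*Z)/((2*Z)))) = Z/(((2*Z)*(1/(2*Z)))) = Z/1 = Z*1 = Z)
w(z) = -3 - z
((v(0) - 9)*w(2))*(-46) = ((0 - 9)*(-3 - 1*2))*(-46) = -9*(-3 - 2)*(-46) = -9*(-5)*(-46) = 45*(-46) = -2070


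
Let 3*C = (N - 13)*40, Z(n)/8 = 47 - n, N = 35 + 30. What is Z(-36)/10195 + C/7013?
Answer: 35175496/214492605 ≈ 0.16399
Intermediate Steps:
N = 65
Z(n) = 376 - 8*n (Z(n) = 8*(47 - n) = 376 - 8*n)
C = 2080/3 (C = ((65 - 13)*40)/3 = (52*40)/3 = (1/3)*2080 = 2080/3 ≈ 693.33)
Z(-36)/10195 + C/7013 = (376 - 8*(-36))/10195 + (2080/3)/7013 = (376 + 288)*(1/10195) + (2080/3)*(1/7013) = 664*(1/10195) + 2080/21039 = 664/10195 + 2080/21039 = 35175496/214492605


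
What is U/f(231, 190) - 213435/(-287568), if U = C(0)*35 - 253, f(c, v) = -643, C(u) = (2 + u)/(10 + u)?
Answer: 23108937/20545136 ≈ 1.1248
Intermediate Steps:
C(u) = (2 + u)/(10 + u)
U = -246 (U = ((2 + 0)/(10 + 0))*35 - 253 = (2/10)*35 - 253 = ((1/10)*2)*35 - 253 = (1/5)*35 - 253 = 7 - 253 = -246)
U/f(231, 190) - 213435/(-287568) = -246/(-643) - 213435/(-287568) = -246*(-1/643) - 213435*(-1/287568) = 246/643 + 23715/31952 = 23108937/20545136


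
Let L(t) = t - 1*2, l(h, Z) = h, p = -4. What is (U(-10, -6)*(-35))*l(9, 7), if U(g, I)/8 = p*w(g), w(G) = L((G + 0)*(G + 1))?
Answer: 887040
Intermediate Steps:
L(t) = -2 + t (L(t) = t - 2 = -2 + t)
w(G) = -2 + G*(1 + G) (w(G) = -2 + (G + 0)*(G + 1) = -2 + G*(1 + G))
U(g, I) = 64 - 32*g*(1 + g) (U(g, I) = 8*(-4*(-2 + g*(1 + g))) = 8*(8 - 4*g*(1 + g)) = 64 - 32*g*(1 + g))
(U(-10, -6)*(-35))*l(9, 7) = ((64 - 32*(-10)*(1 - 10))*(-35))*9 = ((64 - 32*(-10)*(-9))*(-35))*9 = ((64 - 2880)*(-35))*9 = -2816*(-35)*9 = 98560*9 = 887040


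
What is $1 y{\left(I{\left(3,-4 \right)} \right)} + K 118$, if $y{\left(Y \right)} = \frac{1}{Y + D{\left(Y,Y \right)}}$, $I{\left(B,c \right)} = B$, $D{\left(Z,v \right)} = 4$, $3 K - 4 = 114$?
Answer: $\frac{97471}{21} \approx 4641.5$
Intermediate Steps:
$K = \frac{118}{3}$ ($K = \frac{4}{3} + \frac{1}{3} \cdot 114 = \frac{4}{3} + 38 = \frac{118}{3} \approx 39.333$)
$y{\left(Y \right)} = \frac{1}{4 + Y}$ ($y{\left(Y \right)} = \frac{1}{Y + 4} = \frac{1}{4 + Y}$)
$1 y{\left(I{\left(3,-4 \right)} \right)} + K 118 = 1 \frac{1}{4 + 3} + \frac{118}{3} \cdot 118 = 1 \cdot \frac{1}{7} + \frac{13924}{3} = \frac{1}{7} + \frac{13924}{3} = \frac{97471}{21}$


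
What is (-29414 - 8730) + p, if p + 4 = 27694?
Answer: -10454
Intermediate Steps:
p = 27690 (p = -4 + 27694 = 27690)
(-29414 - 8730) + p = (-29414 - 8730) + 27690 = -38144 + 27690 = -10454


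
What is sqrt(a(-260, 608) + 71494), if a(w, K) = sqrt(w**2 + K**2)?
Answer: sqrt(71494 + 4*sqrt(27329)) ≈ 268.62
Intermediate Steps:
a(w, K) = sqrt(K**2 + w**2)
sqrt(a(-260, 608) + 71494) = sqrt(sqrt(608**2 + (-260)**2) + 71494) = sqrt(sqrt(369664 + 67600) + 71494) = sqrt(sqrt(437264) + 71494) = sqrt(4*sqrt(27329) + 71494) = sqrt(71494 + 4*sqrt(27329))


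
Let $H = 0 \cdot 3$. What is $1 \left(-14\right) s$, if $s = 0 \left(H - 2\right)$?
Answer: $0$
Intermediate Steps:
$H = 0$
$s = 0$ ($s = 0 \left(0 - 2\right) = 0 \left(-2\right) = 0$)
$1 \left(-14\right) s = 1 \left(-14\right) 0 = \left(-14\right) 0 = 0$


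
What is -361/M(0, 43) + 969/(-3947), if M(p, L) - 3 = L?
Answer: -1469441/181562 ≈ -8.0933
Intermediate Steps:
M(p, L) = 3 + L
-361/M(0, 43) + 969/(-3947) = -361/(3 + 43) + 969/(-3947) = -361/46 + 969*(-1/3947) = -361*1/46 - 969/3947 = -361/46 - 969/3947 = -1469441/181562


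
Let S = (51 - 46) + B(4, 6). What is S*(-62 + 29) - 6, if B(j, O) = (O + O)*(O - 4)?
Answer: -963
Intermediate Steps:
B(j, O) = 2*O*(-4 + O) (B(j, O) = (2*O)*(-4 + O) = 2*O*(-4 + O))
S = 29 (S = (51 - 46) + 2*6*(-4 + 6) = 5 + 2*6*2 = 5 + 24 = 29)
S*(-62 + 29) - 6 = 29*(-62 + 29) - 6 = 29*(-33) - 6 = -957 - 6 = -963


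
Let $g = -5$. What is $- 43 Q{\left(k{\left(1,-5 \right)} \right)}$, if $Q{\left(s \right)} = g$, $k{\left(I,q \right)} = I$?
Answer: $215$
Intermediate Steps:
$Q{\left(s \right)} = -5$
$- 43 Q{\left(k{\left(1,-5 \right)} \right)} = \left(-43\right) \left(-5\right) = 215$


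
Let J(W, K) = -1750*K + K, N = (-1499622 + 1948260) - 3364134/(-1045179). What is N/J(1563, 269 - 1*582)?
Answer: 156303460112/190723218741 ≈ 0.81953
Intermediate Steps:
N = 156303460112/348393 (N = 448638 - 3364134*(-1/1045179) = 448638 + 1121378/348393 = 156303460112/348393 ≈ 4.4864e+5)
J(W, K) = -1749*K
N/J(1563, 269 - 1*582) = 156303460112/(348393*((-1749*(269 - 1*582)))) = 156303460112/(348393*((-1749*(269 - 582)))) = 156303460112/(348393*((-1749*(-313)))) = (156303460112/348393)/547437 = (156303460112/348393)*(1/547437) = 156303460112/190723218741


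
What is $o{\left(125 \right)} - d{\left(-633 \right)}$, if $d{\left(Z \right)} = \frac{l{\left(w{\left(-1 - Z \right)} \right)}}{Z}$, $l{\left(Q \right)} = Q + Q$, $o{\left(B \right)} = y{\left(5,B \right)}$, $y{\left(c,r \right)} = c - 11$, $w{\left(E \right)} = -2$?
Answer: $- \frac{3802}{633} \approx -6.0063$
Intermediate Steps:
$y{\left(c,r \right)} = -11 + c$
$o{\left(B \right)} = -6$ ($o{\left(B \right)} = -11 + 5 = -6$)
$l{\left(Q \right)} = 2 Q$
$d{\left(Z \right)} = - \frac{4}{Z}$ ($d{\left(Z \right)} = \frac{2 \left(-2\right)}{Z} = - \frac{4}{Z}$)
$o{\left(125 \right)} - d{\left(-633 \right)} = -6 - - \frac{4}{-633} = -6 - \left(-4\right) \left(- \frac{1}{633}\right) = -6 - \frac{4}{633} = - \frac{3802}{633}$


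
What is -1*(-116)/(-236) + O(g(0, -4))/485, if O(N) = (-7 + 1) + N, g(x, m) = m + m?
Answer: -14891/28615 ≈ -0.52039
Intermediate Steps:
g(x, m) = 2*m
O(N) = -6 + N
-1*(-116)/(-236) + O(g(0, -4))/485 = -1*(-116)/(-236) + (-6 + 2*(-4))/485 = 116*(-1/236) + (-6 - 8)*(1/485) = -29/59 - 14*1/485 = -29/59 - 14/485 = -14891/28615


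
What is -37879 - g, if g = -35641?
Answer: -2238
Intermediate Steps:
-37879 - g = -37879 - 1*(-35641) = -37879 + 35641 = -2238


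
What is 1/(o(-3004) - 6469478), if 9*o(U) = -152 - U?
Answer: -9/58222450 ≈ -1.5458e-7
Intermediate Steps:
o(U) = -152/9 - U/9 (o(U) = (-152 - U)/9 = -152/9 - U/9)
1/(o(-3004) - 6469478) = 1/((-152/9 - 1/9*(-3004)) - 6469478) = 1/((-152/9 + 3004/9) - 6469478) = 1/(2852/9 - 6469478) = 1/(-58222450/9) = -9/58222450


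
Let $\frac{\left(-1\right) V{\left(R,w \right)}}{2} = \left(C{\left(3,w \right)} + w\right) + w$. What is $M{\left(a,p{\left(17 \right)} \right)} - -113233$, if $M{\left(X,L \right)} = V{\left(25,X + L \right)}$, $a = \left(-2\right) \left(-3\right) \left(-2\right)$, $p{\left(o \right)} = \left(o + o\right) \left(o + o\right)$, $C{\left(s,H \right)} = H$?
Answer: $106369$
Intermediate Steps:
$V{\left(R,w \right)} = - 6 w$ ($V{\left(R,w \right)} = - 2 \left(\left(w + w\right) + w\right) = - 2 \left(2 w + w\right) = - 2 \cdot 3 w = - 6 w$)
$p{\left(o \right)} = 4 o^{2}$ ($p{\left(o \right)} = 2 o 2 o = 4 o^{2}$)
$a = -12$ ($a = 6 \left(-2\right) = -12$)
$M{\left(X,L \right)} = - 6 L - 6 X$ ($M{\left(X,L \right)} = - 6 \left(X + L\right) = - 6 \left(L + X\right) = - 6 L - 6 X$)
$M{\left(a,p{\left(17 \right)} \right)} - -113233 = \left(- 6 \cdot 4 \cdot 17^{2} - -72\right) - -113233 = \left(- 6 \cdot 4 \cdot 289 + 72\right) + 113233 = \left(\left(-6\right) 1156 + 72\right) + 113233 = \left(-6936 + 72\right) + 113233 = -6864 + 113233 = 106369$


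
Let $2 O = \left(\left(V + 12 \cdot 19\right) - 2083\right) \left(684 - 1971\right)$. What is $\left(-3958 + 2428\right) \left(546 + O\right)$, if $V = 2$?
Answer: $-1825215795$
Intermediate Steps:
$O = \frac{2384811}{2}$ ($O = \frac{\left(\left(2 + 12 \cdot 19\right) - 2083\right) \left(684 - 1971\right)}{2} = \frac{\left(\left(2 + 228\right) - 2083\right) \left(-1287\right)}{2} = \frac{\left(230 - 2083\right) \left(-1287\right)}{2} = \frac{\left(-1853\right) \left(-1287\right)}{2} = \frac{1}{2} \cdot 2384811 = \frac{2384811}{2} \approx 1.1924 \cdot 10^{6}$)
$\left(-3958 + 2428\right) \left(546 + O\right) = \left(-3958 + 2428\right) \left(546 + \frac{2384811}{2}\right) = \left(-1530\right) \frac{2385903}{2} = -1825215795$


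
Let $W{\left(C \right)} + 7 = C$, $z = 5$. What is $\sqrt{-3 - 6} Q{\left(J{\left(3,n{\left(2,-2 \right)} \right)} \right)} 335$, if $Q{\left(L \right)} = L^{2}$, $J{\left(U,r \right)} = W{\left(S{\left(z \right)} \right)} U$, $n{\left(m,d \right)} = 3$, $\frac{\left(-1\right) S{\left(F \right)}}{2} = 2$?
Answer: $1094445 i \approx 1.0944 \cdot 10^{6} i$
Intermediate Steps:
$S{\left(F \right)} = -4$ ($S{\left(F \right)} = \left(-2\right) 2 = -4$)
$W{\left(C \right)} = -7 + C$
$J{\left(U,r \right)} = - 11 U$ ($J{\left(U,r \right)} = \left(-7 - 4\right) U = - 11 U$)
$\sqrt{-3 - 6} Q{\left(J{\left(3,n{\left(2,-2 \right)} \right)} \right)} 335 = \sqrt{-3 - 6} \left(\left(-11\right) 3\right)^{2} \cdot 335 = \sqrt{-9} \left(-33\right)^{2} \cdot 335 = 3 i 1089 \cdot 335 = 3267 i 335 = 1094445 i$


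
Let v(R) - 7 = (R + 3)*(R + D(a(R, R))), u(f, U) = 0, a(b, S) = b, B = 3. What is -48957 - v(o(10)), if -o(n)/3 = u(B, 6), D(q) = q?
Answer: -48964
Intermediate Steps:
o(n) = 0 (o(n) = -3*0 = 0)
v(R) = 7 + 2*R*(3 + R) (v(R) = 7 + (R + 3)*(R + R) = 7 + (3 + R)*(2*R) = 7 + 2*R*(3 + R))
-48957 - v(o(10)) = -48957 - (7 + 2*0**2 + 6*0) = -48957 - (7 + 2*0 + 0) = -48957 - (7 + 0 + 0) = -48957 - 1*7 = -48957 - 7 = -48964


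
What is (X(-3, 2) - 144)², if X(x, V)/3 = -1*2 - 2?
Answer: 24336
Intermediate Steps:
X(x, V) = -12 (X(x, V) = 3*(-1*2 - 2) = 3*(-2 - 2) = 3*(-4) = -12)
(X(-3, 2) - 144)² = (-12 - 144)² = (-156)² = 24336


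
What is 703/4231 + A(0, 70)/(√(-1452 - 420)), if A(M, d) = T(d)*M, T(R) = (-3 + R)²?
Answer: 703/4231 ≈ 0.16615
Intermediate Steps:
A(M, d) = M*(-3 + d)² (A(M, d) = (-3 + d)²*M = M*(-3 + d)²)
703/4231 + A(0, 70)/(√(-1452 - 420)) = 703/4231 + (0*(-3 + 70)²)/(√(-1452 - 420)) = 703*(1/4231) + (0*67²)/(√(-1872)) = 703/4231 + (0*4489)/((12*I*√13)) = 703/4231 + 0*(-I*√13/156) = 703/4231 + 0 = 703/4231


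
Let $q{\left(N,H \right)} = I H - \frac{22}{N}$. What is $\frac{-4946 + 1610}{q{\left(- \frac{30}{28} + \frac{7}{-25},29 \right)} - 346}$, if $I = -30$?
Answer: $\frac{11954}{4299} \approx 2.7806$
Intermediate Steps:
$q{\left(N,H \right)} = - 30 H - \frac{22}{N}$
$\frac{-4946 + 1610}{q{\left(- \frac{30}{28} + \frac{7}{-25},29 \right)} - 346} = \frac{-4946 + 1610}{\left(\left(-30\right) 29 - \frac{22}{- \frac{30}{28} + \frac{7}{-25}}\right) - 346} = - \frac{3336}{\left(-870 - \frac{22}{\left(-30\right) \frac{1}{28} + 7 \left(- \frac{1}{25}\right)}\right) - 346} = - \frac{3336}{\left(-870 - \frac{22}{- \frac{15}{14} - \frac{7}{25}}\right) - 346} = - \frac{3336}{\left(-870 - \frac{22}{- \frac{473}{350}}\right) - 346} = - \frac{3336}{\left(-870 - - \frac{700}{43}\right) - 346} = - \frac{3336}{\left(-870 + \frac{700}{43}\right) - 346} = - \frac{3336}{- \frac{36710}{43} - 346} = - \frac{3336}{- \frac{51588}{43}} = \left(-3336\right) \left(- \frac{43}{51588}\right) = \frac{11954}{4299}$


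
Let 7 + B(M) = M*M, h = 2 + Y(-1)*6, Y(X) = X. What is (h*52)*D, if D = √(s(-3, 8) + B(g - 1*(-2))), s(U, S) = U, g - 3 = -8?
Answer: -208*I ≈ -208.0*I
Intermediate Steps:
g = -5 (g = 3 - 8 = -5)
h = -4 (h = 2 - 1*6 = 2 - 6 = -4)
B(M) = -7 + M² (B(M) = -7 + M*M = -7 + M²)
D = I (D = √(-3 + (-7 + (-5 - 1*(-2))²)) = √(-3 + (-7 + (-5 + 2)²)) = √(-3 + (-7 + (-3)²)) = √(-3 + (-7 + 9)) = √(-3 + 2) = √(-1) = I ≈ 1.0*I)
(h*52)*D = (-4*52)*I = -208*I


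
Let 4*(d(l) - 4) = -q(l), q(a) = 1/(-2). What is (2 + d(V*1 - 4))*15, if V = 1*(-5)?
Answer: 735/8 ≈ 91.875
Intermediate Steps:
V = -5
q(a) = -½
d(l) = 33/8 (d(l) = 4 + (-1*(-½))/4 = 4 + (¼)*(½) = 4 + ⅛ = 33/8)
(2 + d(V*1 - 4))*15 = (2 + 33/8)*15 = (49/8)*15 = 735/8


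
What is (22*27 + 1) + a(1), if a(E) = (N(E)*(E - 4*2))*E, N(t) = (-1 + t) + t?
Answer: 588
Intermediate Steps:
N(t) = -1 + 2*t
a(E) = E*(-1 + 2*E)*(-8 + E) (a(E) = ((-1 + 2*E)*(E - 4*2))*E = ((-1 + 2*E)*(E - 8))*E = ((-1 + 2*E)*(-8 + E))*E = E*(-1 + 2*E)*(-8 + E))
(22*27 + 1) + a(1) = (22*27 + 1) + 1*(-1 + 2*1)*(-8 + 1) = (594 + 1) + 1*(-1 + 2)*(-7) = 595 + 1*1*(-7) = 595 - 7 = 588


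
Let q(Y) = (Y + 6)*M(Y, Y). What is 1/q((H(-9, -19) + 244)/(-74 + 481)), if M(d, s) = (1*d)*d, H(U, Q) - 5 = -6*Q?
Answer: 50653/277695 ≈ 0.18241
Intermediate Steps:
H(U, Q) = 5 - 6*Q
M(d, s) = d² (M(d, s) = d*d = d²)
q(Y) = Y²*(6 + Y) (q(Y) = (Y + 6)*Y² = (6 + Y)*Y² = Y²*(6 + Y))
1/q((H(-9, -19) + 244)/(-74 + 481)) = 1/((((5 - 6*(-19)) + 244)/(-74 + 481))²*(6 + ((5 - 6*(-19)) + 244)/(-74 + 481))) = 1/((((5 + 114) + 244)/407)²*(6 + ((5 + 114) + 244)/407)) = 1/(((119 + 244)*(1/407))²*(6 + (119 + 244)*(1/407))) = 1/((363*(1/407))²*(6 + 363*(1/407))) = 1/((33/37)²*(6 + 33/37)) = 1/((1089/1369)*(255/37)) = 1/(277695/50653) = 50653/277695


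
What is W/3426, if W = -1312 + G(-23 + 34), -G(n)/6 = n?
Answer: -689/1713 ≈ -0.40222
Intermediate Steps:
G(n) = -6*n
W = -1378 (W = -1312 - 6*(-23 + 34) = -1312 - 6*11 = -1312 - 66 = -1378)
W/3426 = -1378/3426 = -1378*1/3426 = -689/1713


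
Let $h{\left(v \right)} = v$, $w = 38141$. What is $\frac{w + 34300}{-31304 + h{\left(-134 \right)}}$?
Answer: $- \frac{72441}{31438} \approx -2.3042$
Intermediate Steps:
$\frac{w + 34300}{-31304 + h{\left(-134 \right)}} = \frac{38141 + 34300}{-31304 - 134} = \frac{72441}{-31438} = 72441 \left(- \frac{1}{31438}\right) = - \frac{72441}{31438}$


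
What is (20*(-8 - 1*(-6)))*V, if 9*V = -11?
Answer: 440/9 ≈ 48.889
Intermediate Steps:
V = -11/9 (V = (1/9)*(-11) = -11/9 ≈ -1.2222)
(20*(-8 - 1*(-6)))*V = (20*(-8 - 1*(-6)))*(-11/9) = (20*(-8 + 6))*(-11/9) = (20*(-2))*(-11/9) = -40*(-11/9) = 440/9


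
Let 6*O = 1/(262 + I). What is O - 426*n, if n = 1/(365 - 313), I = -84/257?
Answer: -42969409/5245500 ≈ -8.1917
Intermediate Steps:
I = -84/257 (I = -84*1/257 = -84/257 ≈ -0.32685)
n = 1/52 ≈ 0.019231
O = 257/403500 (O = 1/(6*(262 - 84/257)) = 1/(6*(67250/257)) = (⅙)*(257/67250) = 257/403500 ≈ 0.00063693)
O - 426*n = 257/403500 - 426*1/52 = 257/403500 - 213/26 = -42969409/5245500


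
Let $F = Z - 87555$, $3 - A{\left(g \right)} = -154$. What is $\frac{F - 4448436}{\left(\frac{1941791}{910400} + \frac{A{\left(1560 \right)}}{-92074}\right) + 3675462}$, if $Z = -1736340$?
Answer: $- \frac{87628822921889600}{51348788115314489} \approx -1.7065$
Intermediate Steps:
$A{\left(g \right)} = 157$ ($A{\left(g \right)} = 3 - -154 = 3 + 154 = 157$)
$F = -1823895$ ($F = -1736340 - 87555 = -1823895$)
$\frac{F - 4448436}{\left(\frac{1941791}{910400} + \frac{A{\left(1560 \right)}}{-92074}\right) + 3675462} = \frac{-1823895 - 4448436}{\left(\frac{1941791}{910400} + \frac{157}{-92074}\right) + 3675462} = - \frac{6272331}{\left(1941791 \cdot \frac{1}{910400} + 157 \left(- \frac{1}{92074}\right)\right) + 3675462} = - \frac{6272331}{\left(\frac{1941791}{910400} - \frac{157}{92074}\right) + 3675462} = - \frac{6272331}{\frac{89322765867}{41912084800} + 3675462} = - \frac{6272331}{\frac{154046364345943467}{41912084800}} = \left(-6272331\right) \frac{41912084800}{154046364345943467} = - \frac{87628822921889600}{51348788115314489}$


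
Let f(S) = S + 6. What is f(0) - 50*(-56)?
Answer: 2806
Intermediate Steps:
f(S) = 6 + S
f(0) - 50*(-56) = (6 + 0) - 50*(-56) = 6 + 2800 = 2806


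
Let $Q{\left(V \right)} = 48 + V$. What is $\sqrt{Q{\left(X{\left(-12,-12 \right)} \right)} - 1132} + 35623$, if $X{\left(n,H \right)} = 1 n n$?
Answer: $35623 + 2 i \sqrt{235} \approx 35623.0 + 30.659 i$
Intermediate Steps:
$X{\left(n,H \right)} = n^{2}$ ($X{\left(n,H \right)} = n n = n^{2}$)
$\sqrt{Q{\left(X{\left(-12,-12 \right)} \right)} - 1132} + 35623 = \sqrt{\left(48 + \left(-12\right)^{2}\right) - 1132} + 35623 = \sqrt{\left(48 + 144\right) - 1132} + 35623 = \sqrt{192 - 1132} + 35623 = \sqrt{-940} + 35623 = 2 i \sqrt{235} + 35623 = 35623 + 2 i \sqrt{235}$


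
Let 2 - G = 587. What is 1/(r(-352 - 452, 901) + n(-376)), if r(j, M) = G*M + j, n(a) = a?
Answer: -1/528265 ≈ -1.8930e-6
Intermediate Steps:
G = -585 (G = 2 - 1*587 = 2 - 587 = -585)
r(j, M) = j - 585*M (r(j, M) = -585*M + j = j - 585*M)
1/(r(-352 - 452, 901) + n(-376)) = 1/(((-352 - 452) - 585*901) - 376) = 1/((-804 - 527085) - 376) = 1/(-527889 - 376) = 1/(-528265) = -1/528265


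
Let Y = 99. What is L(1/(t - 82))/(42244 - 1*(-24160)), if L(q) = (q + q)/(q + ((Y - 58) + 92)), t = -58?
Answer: -1/618188038 ≈ -1.6176e-9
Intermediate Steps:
L(q) = 2*q/(133 + q) (L(q) = (q + q)/(q + ((99 - 58) + 92)) = (2*q)/(q + (41 + 92)) = (2*q)/(q + 133) = (2*q)/(133 + q) = 2*q/(133 + q))
L(1/(t - 82))/(42244 - 1*(-24160)) = (2/((-58 - 82)*(133 + 1/(-58 - 82))))/(42244 - 1*(-24160)) = (2/(-140*(133 + 1/(-140))))/(42244 + 24160) = (2*(-1/140)/(133 - 1/140))/66404 = (2*(-1/140)/(18619/140))*(1/66404) = (2*(-1/140)*(140/18619))*(1/66404) = -2/18619*1/66404 = -1/618188038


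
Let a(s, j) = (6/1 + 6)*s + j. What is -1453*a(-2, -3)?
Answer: 39231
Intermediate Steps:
a(s, j) = j + 12*s (a(s, j) = (6*1 + 6)*s + j = (6 + 6)*s + j = 12*s + j = j + 12*s)
-1453*a(-2, -3) = -1453*(-3 + 12*(-2)) = -1453*(-3 - 24) = -1453*(-27) = 39231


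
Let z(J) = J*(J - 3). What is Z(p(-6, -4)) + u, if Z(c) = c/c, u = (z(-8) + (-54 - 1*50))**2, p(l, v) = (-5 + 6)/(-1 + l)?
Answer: 257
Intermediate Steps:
p(l, v) = 1/(-1 + l)
z(J) = J*(-3 + J)
u = 256 (u = (-8*(-3 - 8) + (-54 - 1*50))**2 = (-8*(-11) + (-54 - 50))**2 = (88 - 104)**2 = (-16)**2 = 256)
Z(c) = 1
Z(p(-6, -4)) + u = 1 + 256 = 257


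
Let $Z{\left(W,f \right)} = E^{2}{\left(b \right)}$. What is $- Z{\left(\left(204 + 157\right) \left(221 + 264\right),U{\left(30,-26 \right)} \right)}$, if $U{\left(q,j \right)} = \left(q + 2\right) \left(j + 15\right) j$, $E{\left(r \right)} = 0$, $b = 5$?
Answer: $0$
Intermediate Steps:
$U{\left(q,j \right)} = j \left(2 + q\right) \left(15 + j\right)$ ($U{\left(q,j \right)} = \left(2 + q\right) \left(15 + j\right) j = j \left(2 + q\right) \left(15 + j\right)$)
$Z{\left(W,f \right)} = 0$ ($Z{\left(W,f \right)} = 0^{2} = 0$)
$- Z{\left(\left(204 + 157\right) \left(221 + 264\right),U{\left(30,-26 \right)} \right)} = \left(-1\right) 0 = 0$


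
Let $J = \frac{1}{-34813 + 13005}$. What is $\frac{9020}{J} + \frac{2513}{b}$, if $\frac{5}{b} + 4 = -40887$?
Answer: $- \frac{1086299883}{5} \approx -2.1726 \cdot 10^{8}$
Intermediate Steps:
$J = - \frac{1}{21808}$ ($J = \frac{1}{-21808} = - \frac{1}{21808} \approx -4.5855 \cdot 10^{-5}$)
$b = - \frac{5}{40891}$ ($b = \frac{5}{-4 - 40887} = \frac{5}{-40891} = 5 \left(- \frac{1}{40891}\right) = - \frac{5}{40891} \approx -0.00012228$)
$\frac{9020}{J} + \frac{2513}{b} = \frac{9020}{- \frac{1}{21808}} + \frac{2513}{- \frac{5}{40891}} = 9020 \left(-21808\right) + 2513 \left(- \frac{40891}{5}\right) = -196708160 - \frac{102759083}{5} = - \frac{1086299883}{5}$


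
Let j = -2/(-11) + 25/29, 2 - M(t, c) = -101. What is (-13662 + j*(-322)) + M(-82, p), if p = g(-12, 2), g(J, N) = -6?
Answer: -4432547/319 ≈ -13895.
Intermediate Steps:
p = -6
M(t, c) = 103 (M(t, c) = 2 - 1*(-101) = 2 + 101 = 103)
j = 333/319 (j = -2*(-1/11) + 25*(1/29) = 2/11 + 25/29 = 333/319 ≈ 1.0439)
(-13662 + j*(-322)) + M(-82, p) = (-13662 + (333/319)*(-322)) + 103 = (-13662 - 107226/319) + 103 = -4465404/319 + 103 = -4432547/319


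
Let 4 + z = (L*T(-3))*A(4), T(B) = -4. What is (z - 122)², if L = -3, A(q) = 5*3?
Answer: 2916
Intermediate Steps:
A(q) = 15
z = 176 (z = -4 - 3*(-4)*15 = -4 + 12*15 = -4 + 180 = 176)
(z - 122)² = (176 - 122)² = 54² = 2916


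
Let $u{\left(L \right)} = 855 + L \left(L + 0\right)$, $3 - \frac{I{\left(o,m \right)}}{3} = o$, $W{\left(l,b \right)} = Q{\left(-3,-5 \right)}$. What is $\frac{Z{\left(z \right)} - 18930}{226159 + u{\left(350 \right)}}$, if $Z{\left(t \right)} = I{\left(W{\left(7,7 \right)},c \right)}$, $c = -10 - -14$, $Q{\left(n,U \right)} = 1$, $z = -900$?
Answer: $- \frac{9462}{174757} \approx -0.054144$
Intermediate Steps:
$W{\left(l,b \right)} = 1$
$c = 4$ ($c = -10 + 14 = 4$)
$I{\left(o,m \right)} = 9 - 3 o$
$Z{\left(t \right)} = 6$ ($Z{\left(t \right)} = 9 - 3 = 6$)
$u{\left(L \right)} = 855 + L^{2}$ ($u{\left(L \right)} = 855 + L L = 855 + L^{2}$)
$\frac{Z{\left(z \right)} - 18930}{226159 + u{\left(350 \right)}} = \frac{6 - 18930}{226159 + \left(855 + 350^{2}\right)} = - \frac{18924}{226159 + \left(855 + 122500\right)} = - \frac{18924}{226159 + 123355} = - \frac{18924}{349514} = \left(-18924\right) \frac{1}{349514} = - \frac{9462}{174757}$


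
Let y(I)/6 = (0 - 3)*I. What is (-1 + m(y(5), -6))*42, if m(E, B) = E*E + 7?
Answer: 340452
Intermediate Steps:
y(I) = -18*I (y(I) = 6*((0 - 3)*I) = 6*(-3*I) = -18*I)
m(E, B) = 7 + E² (m(E, B) = E² + 7 = 7 + E²)
(-1 + m(y(5), -6))*42 = (-1 + (7 + (-18*5)²))*42 = (-1 + (7 + (-90)²))*42 = (-1 + (7 + 8100))*42 = (-1 + 8107)*42 = 8106*42 = 340452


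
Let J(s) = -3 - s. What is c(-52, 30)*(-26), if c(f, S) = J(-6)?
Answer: -78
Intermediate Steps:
c(f, S) = 3 (c(f, S) = -3 - 1*(-6) = -3 + 6 = 3)
c(-52, 30)*(-26) = 3*(-26) = -78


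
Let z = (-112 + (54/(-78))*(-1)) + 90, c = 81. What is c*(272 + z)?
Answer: 263979/13 ≈ 20306.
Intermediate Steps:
z = -277/13 (z = (-112 + (54*(-1/78))*(-1)) + 90 = (-112 - 9/13*(-1)) + 90 = (-112 + 9/13) + 90 = -1447/13 + 90 = -277/13 ≈ -21.308)
c*(272 + z) = 81*(272 - 277/13) = 81*(3259/13) = 263979/13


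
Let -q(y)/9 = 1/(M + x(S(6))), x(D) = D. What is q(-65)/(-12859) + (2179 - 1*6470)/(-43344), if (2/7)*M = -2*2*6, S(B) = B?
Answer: 102464083/1035098064 ≈ 0.098990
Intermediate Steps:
M = -84 (M = 7*(-2*2*6)/2 = 7*(-4*6)/2 = (7/2)*(-24) = -84)
q(y) = 3/26 (q(y) = -9/(-84 + 6) = -9/(-78) = -9*(-1/78) = 3/26)
q(-65)/(-12859) + (2179 - 1*6470)/(-43344) = (3/26)/(-12859) + (2179 - 1*6470)/(-43344) = (3/26)*(-1/12859) + (2179 - 6470)*(-1/43344) = -3/334334 - 4291*(-1/43344) = -3/334334 + 613/6192 = 102464083/1035098064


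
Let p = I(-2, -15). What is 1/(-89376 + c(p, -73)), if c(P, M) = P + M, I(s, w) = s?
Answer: -1/89451 ≈ -1.1179e-5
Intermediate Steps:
p = -2
c(P, M) = M + P
1/(-89376 + c(p, -73)) = 1/(-89376 + (-73 - 2)) = 1/(-89376 - 75) = 1/(-89451) = -1/89451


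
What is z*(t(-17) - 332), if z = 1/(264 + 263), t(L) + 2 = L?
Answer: -351/527 ≈ -0.66603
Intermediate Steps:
t(L) = -2 + L
z = 1/527 ≈ 0.0018975
z*(t(-17) - 332) = ((-2 - 17) - 332)/527 = (-19 - 332)/527 = (1/527)*(-351) = -351/527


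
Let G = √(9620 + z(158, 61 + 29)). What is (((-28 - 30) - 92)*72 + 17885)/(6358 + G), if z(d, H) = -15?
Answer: 2649790/2377327 - 7085*√9605/40414559 ≈ 1.0974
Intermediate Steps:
G = √9605 (G = √(9620 - 15) = √9605 ≈ 98.005)
(((-28 - 30) - 92)*72 + 17885)/(6358 + G) = (((-28 - 30) - 92)*72 + 17885)/(6358 + √9605) = ((-58 - 92)*72 + 17885)/(6358 + √9605) = (-150*72 + 17885)/(6358 + √9605) = (-10800 + 17885)/(6358 + √9605) = 7085/(6358 + √9605)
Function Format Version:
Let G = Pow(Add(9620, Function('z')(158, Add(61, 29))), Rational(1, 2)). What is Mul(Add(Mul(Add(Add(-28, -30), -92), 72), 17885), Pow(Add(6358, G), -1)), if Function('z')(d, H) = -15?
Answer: Add(Rational(2649790, 2377327), Mul(Rational(-7085, 40414559), Pow(9605, Rational(1, 2)))) ≈ 1.0974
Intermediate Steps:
G = Pow(9605, Rational(1, 2)) (G = Pow(Add(9620, -15), Rational(1, 2)) = Pow(9605, Rational(1, 2)) ≈ 98.005)
Mul(Add(Mul(Add(Add(-28, -30), -92), 72), 17885), Pow(Add(6358, G), -1)) = Mul(Add(Mul(Add(Add(-28, -30), -92), 72), 17885), Pow(Add(6358, Pow(9605, Rational(1, 2))), -1)) = Mul(Add(Mul(Add(-58, -92), 72), 17885), Pow(Add(6358, Pow(9605, Rational(1, 2))), -1)) = Mul(Add(Mul(-150, 72), 17885), Pow(Add(6358, Pow(9605, Rational(1, 2))), -1)) = Mul(Add(-10800, 17885), Pow(Add(6358, Pow(9605, Rational(1, 2))), -1)) = Mul(7085, Pow(Add(6358, Pow(9605, Rational(1, 2))), -1))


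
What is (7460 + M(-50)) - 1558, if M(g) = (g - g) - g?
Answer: 5952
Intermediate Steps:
M(g) = -g (M(g) = 0 - g = -g)
(7460 + M(-50)) - 1558 = (7460 - 1*(-50)) - 1558 = (7460 + 50) - 1558 = 7510 - 1558 = 5952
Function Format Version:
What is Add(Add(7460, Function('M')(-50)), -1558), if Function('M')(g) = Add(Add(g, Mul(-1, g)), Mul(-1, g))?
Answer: 5952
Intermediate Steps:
Function('M')(g) = Mul(-1, g) (Function('M')(g) = Add(0, Mul(-1, g)) = Mul(-1, g))
Add(Add(7460, Function('M')(-50)), -1558) = Add(Add(7460, Mul(-1, -50)), -1558) = Add(Add(7460, 50), -1558) = Add(7510, -1558) = 5952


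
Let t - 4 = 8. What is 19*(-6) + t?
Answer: -102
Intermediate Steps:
t = 12 (t = 4 + 8 = 12)
19*(-6) + t = 19*(-6) + 12 = -114 + 12 = -102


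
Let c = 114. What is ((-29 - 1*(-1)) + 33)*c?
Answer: 570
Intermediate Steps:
((-29 - 1*(-1)) + 33)*c = ((-29 - 1*(-1)) + 33)*114 = ((-29 + 1) + 33)*114 = (-28 + 33)*114 = 5*114 = 570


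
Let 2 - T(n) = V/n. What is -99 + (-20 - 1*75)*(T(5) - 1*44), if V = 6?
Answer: 4005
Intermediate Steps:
T(n) = 2 - 6/n
-99 + (-20 - 1*75)*(T(5) - 1*44) = -99 + (-20 - 1*75)*((2 - 6/5) - 1*44) = -99 + (-20 - 75)*((2 - 6*1/5) - 44) = -99 - 95*((2 - 6/5) - 44) = -99 - 95*(4/5 - 44) = -99 - 95*(-216/5) = -99 + 4104 = 4005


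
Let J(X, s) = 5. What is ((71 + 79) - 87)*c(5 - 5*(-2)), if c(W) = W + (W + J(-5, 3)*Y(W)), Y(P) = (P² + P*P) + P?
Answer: 148365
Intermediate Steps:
Y(P) = P + 2*P² (Y(P) = (P² + P²) + P = 2*P² + P = P + 2*P²)
c(W) = 2*W + 5*W*(1 + 2*W) (c(W) = W + (W + 5*(W*(1 + 2*W))) = W + (W + 5*W*(1 + 2*W)) = 2*W + 5*W*(1 + 2*W))
((71 + 79) - 87)*c(5 - 5*(-2)) = ((71 + 79) - 87)*((5 - 5*(-2))*(7 + 10*(5 - 5*(-2)))) = (150 - 87)*((5 + 10)*(7 + 10*(5 + 10))) = 63*(15*(7 + 10*15)) = 63*(15*(7 + 150)) = 63*(15*157) = 63*2355 = 148365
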